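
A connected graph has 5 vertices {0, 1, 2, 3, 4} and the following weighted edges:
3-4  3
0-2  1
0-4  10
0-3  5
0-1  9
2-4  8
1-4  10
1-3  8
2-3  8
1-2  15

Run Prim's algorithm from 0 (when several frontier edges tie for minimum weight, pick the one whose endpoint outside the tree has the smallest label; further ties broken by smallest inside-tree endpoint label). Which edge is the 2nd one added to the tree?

Grow the tree from 0 using Prim:
Step 1: cheapest edge leaving the tree is 0-2 (1); add 2.
Step 2: cheapest edge leaving the tree is 0-3 (5); add 3.
Step 3: cheapest edge leaving the tree is 3-4 (3); add 4.
Step 4: cheapest edge leaving the tree is 1-3 (8); add 1.
The 2nd edge added is 0-3.

0-3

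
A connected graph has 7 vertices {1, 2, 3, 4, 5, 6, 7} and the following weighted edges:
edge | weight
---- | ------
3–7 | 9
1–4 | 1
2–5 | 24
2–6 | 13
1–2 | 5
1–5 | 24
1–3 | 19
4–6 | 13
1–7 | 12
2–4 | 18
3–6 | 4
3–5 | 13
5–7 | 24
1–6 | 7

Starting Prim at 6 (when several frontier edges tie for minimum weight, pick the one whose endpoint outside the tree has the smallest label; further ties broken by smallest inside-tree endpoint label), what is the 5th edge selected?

Prim's algorithm from 6:
Step 1: cheapest edge leaving the tree is 3–6 (4); add 3.
Step 2: cheapest edge leaving the tree is 1–6 (7); add 1.
Step 3: cheapest edge leaving the tree is 1–4 (1); add 4.
Step 4: cheapest edge leaving the tree is 1–2 (5); add 2.
Step 5: cheapest edge leaving the tree is 3–7 (9); add 7.
Step 6: cheapest edge leaving the tree is 3–5 (13); add 5.
The 5th edge added is 3–7.

3-7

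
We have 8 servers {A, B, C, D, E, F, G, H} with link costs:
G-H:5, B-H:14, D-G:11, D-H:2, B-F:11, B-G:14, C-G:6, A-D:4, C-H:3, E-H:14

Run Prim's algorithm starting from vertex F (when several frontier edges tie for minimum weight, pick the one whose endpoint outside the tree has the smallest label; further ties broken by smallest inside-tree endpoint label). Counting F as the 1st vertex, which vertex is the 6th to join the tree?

C

Grow the tree from F using Prim:
Step 1: cheapest edge leaving the tree is B-F (11); add B.
Step 2: cheapest edge leaving the tree is B-G (14); add G.
Step 3: cheapest edge leaving the tree is G-H (5); add H.
Step 4: cheapest edge leaving the tree is D-H (2); add D.
Step 5: cheapest edge leaving the tree is C-H (3); add C.
Step 6: cheapest edge leaving the tree is A-D (4); add A.
Step 7: cheapest edge leaving the tree is E-H (14); add E.
Vertex order: F, B, G, H, D, C, A, E. The 6th vertex is C.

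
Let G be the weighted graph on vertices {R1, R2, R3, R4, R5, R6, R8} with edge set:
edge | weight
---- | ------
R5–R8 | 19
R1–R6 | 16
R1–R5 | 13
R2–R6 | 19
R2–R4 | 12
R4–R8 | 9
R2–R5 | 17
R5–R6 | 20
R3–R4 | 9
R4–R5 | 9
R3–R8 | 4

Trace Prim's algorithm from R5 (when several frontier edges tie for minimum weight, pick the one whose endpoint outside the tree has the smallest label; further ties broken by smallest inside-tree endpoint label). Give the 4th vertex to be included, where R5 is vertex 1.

R8

Prim's algorithm from R5:
Step 1: cheapest edge leaving the tree is R4–R5 (9); add R4.
Step 2: cheapest edge leaving the tree is R3–R4 (9); add R3.
Step 3: cheapest edge leaving the tree is R3–R8 (4); add R8.
Step 4: cheapest edge leaving the tree is R2–R4 (12); add R2.
Step 5: cheapest edge leaving the tree is R1–R5 (13); add R1.
Step 6: cheapest edge leaving the tree is R1–R6 (16); add R6.
Vertex order: R5, R4, R3, R8, R2, R1, R6. The 4th vertex is R8.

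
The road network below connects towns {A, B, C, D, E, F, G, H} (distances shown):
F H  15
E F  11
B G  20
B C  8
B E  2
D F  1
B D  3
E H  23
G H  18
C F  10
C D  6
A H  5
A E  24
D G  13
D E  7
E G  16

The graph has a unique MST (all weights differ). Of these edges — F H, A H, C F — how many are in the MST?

Sort edges by weight, then run Kruskal:
D F (1): add — endpoints in different components.
B E (2): add — endpoints in different components.
B D (3): add — endpoints in different components.
A H (5): add — endpoints in different components.
C D (6): add — endpoints in different components.
D E (7): skip — D and E already connected.
B C (8): skip — B and C already connected.
C F (10): skip — C and F already connected.
E F (11): skip — E and F already connected.
D G (13): add — endpoints in different components.
F H (15): add — endpoints in different components.
MST edge set: {D F, B E, B D, A H, C D, D G, F H}.
Of the listed edges, {F H, A H} are in the MST → 2.

2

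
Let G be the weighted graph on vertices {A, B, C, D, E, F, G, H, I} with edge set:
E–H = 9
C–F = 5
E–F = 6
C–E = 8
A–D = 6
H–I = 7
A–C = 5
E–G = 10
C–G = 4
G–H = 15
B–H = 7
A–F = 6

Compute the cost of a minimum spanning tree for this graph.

49

Sort edges by weight, then run Kruskal:
C–G (4): add — endpoints in different components.
A–C (5): add — endpoints in different components.
C–F (5): add — endpoints in different components.
A–D (6): add — endpoints in different components.
A–F (6): skip — A and F already connected.
E–F (6): add — endpoints in different components.
B–H (7): add — endpoints in different components.
H–I (7): add — endpoints in different components.
C–E (8): skip — C and E already connected.
E–H (9): add — endpoints in different components.
MST edges: C–G, A–C, C–F, A–D, E–F, B–H, H–I, E–H; total weight 4+5+5+6+6+7+7+9 = 49.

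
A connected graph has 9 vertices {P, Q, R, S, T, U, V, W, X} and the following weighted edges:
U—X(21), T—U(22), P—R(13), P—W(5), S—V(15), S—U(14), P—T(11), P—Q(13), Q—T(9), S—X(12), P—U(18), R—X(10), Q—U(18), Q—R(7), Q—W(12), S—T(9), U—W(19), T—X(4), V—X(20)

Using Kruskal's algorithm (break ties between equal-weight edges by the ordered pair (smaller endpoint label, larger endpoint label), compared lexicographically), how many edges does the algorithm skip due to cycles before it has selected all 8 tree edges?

5

Kruskal: consider edges lightest-first.
T—X (4): add — endpoints in different components.
P—W (5): add — endpoints in different components.
Q—R (7): add — endpoints in different components.
Q—T (9): add — endpoints in different components.
S—T (9): add — endpoints in different components.
R—X (10): skip — X and R already connected.
P—T (11): add — endpoints in different components.
Q—W (12): skip — W and Q already connected.
S—X (12): skip — S and X already connected.
P—Q (13): skip — P and Q already connected.
P—R (13): skip — P and R already connected.
S—U (14): add — endpoints in different components.
S—V (15): add — endpoints in different components.
Edges rejected before the tree was complete: 5.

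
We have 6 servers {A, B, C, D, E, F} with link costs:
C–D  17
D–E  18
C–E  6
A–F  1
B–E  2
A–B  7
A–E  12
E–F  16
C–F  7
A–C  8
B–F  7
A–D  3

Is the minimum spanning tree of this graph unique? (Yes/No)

Sort edges by weight, then run Kruskal:
A–F (1): add — endpoints in different components.
B–E (2): add — endpoints in different components.
A–D (3): add — endpoints in different components.
C–E (6): add — endpoints in different components.
A–B (7): add — endpoints in different components.
Non-tree edge B–F has weight 7, equal to the heaviest edge on its tree cycle — swapping gives another MST of the same weight. Not unique.

No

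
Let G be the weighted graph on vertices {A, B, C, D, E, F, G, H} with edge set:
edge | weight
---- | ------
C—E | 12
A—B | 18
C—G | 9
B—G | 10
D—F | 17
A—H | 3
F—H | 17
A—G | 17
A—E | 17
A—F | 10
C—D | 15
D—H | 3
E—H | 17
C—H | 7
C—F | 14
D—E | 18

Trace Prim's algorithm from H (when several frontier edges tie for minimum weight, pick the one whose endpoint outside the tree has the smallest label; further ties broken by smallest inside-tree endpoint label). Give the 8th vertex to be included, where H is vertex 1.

E

Prim's algorithm from H:
Step 1: cheapest edge leaving the tree is A—H (3); add A.
Step 2: cheapest edge leaving the tree is D—H (3); add D.
Step 3: cheapest edge leaving the tree is C—H (7); add C.
Step 4: cheapest edge leaving the tree is C—G (9); add G.
Step 5: cheapest edge leaving the tree is B—G (10); add B.
Step 6: cheapest edge leaving the tree is A—F (10); add F.
Step 7: cheapest edge leaving the tree is C—E (12); add E.
Vertex order: H, A, D, C, G, B, F, E. The 8th vertex is E.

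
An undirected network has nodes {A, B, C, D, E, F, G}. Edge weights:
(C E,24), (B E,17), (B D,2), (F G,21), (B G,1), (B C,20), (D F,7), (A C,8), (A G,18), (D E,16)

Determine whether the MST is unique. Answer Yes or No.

Yes

Kruskal: consider edges lightest-first.
B G (1): add. Components now {A} {B,G} {C} {D} {E} {F}
B D (2): add. Components now {A} {B,D,G} {C} {E} {F}
D F (7): add. Components now {A} {B,D,F,G} {C} {E}
A C (8): add. Components now {A,C} {B,D,F,G} {E}
D E (16): add. Components now {A,C} {B,D,E,F,G}
B E (17): skip — B and E already connected.
A G (18): add. Components now {A,B,C,D,E,F,G}
Every non-tree edge has weight strictly greater than the heaviest edge on the tree path between its endpoints, so the MST is unique.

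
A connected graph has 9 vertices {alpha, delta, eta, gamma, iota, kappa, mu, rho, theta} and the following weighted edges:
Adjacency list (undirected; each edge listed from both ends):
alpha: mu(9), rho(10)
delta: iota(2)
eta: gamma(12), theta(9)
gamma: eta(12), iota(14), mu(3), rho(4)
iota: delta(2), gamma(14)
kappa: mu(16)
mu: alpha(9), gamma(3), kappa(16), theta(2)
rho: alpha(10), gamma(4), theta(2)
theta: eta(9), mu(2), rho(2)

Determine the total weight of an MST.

Kruskal's algorithm — process edges by increasing weight (ties by edge label):
delta—iota (2): add — endpoints in different components.
mu—theta (2): add — endpoints in different components.
rho—theta (2): add — endpoints in different components.
gamma—mu (3): add — endpoints in different components.
gamma—rho (4): skip — rho and gamma already connected.
alpha—mu (9): add — endpoints in different components.
eta—theta (9): add — endpoints in different components.
alpha—rho (10): skip — rho and alpha already connected.
eta—gamma (12): skip — eta and gamma already connected.
gamma—iota (14): add — endpoints in different components.
kappa—mu (16): add — endpoints in different components.
MST edges: delta—iota, mu—theta, rho—theta, gamma—mu, alpha—mu, eta—theta, gamma—iota, kappa—mu; total weight 2+2+2+3+9+9+14+16 = 57.

57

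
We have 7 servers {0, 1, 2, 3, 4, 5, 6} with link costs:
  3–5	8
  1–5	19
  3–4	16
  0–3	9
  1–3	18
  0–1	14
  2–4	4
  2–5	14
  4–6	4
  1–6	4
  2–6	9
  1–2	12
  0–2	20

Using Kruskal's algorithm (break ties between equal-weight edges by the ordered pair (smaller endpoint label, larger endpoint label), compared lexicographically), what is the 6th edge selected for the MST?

Kruskal: consider edges lightest-first.
1–6 (4): add — endpoints in different components.
2–4 (4): add — endpoints in different components.
4–6 (4): add — endpoints in different components.
3–5 (8): add — endpoints in different components.
0–3 (9): add — endpoints in different components.
2–6 (9): skip — 2 and 6 already connected.
1–2 (12): skip — 1 and 2 already connected.
0–1 (14): add — endpoints in different components.
The 6th edge added is 0–1.

0-1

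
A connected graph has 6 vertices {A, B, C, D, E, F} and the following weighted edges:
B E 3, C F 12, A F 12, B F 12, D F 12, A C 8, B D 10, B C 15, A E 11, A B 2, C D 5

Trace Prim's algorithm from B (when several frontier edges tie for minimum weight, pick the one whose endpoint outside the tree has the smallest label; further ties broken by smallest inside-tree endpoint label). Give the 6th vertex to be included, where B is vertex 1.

F

Prim, starting at B.
Step 1: frontier [A B 2, B E 3, B D 10, B F 12, B C 15] → take A B (2); add A.
Step 2: frontier [A C 8, A E 11, A F 12, B E 3, B D 10, B F 12, B C 15] → take B E (3); add E.
Step 3: frontier [A C 8, A F 12, B D 10, B F 12, B C 15] → take A C (8); add C.
Step 4: frontier [A F 12, B D 10, B F 12, C D 5, C F 12] → take C D (5); add D.
Step 5: frontier [A F 12, B F 12, C F 12, D F 12] → take A F (12); add F.
Vertex order: B, A, E, C, D, F. The 6th vertex is F.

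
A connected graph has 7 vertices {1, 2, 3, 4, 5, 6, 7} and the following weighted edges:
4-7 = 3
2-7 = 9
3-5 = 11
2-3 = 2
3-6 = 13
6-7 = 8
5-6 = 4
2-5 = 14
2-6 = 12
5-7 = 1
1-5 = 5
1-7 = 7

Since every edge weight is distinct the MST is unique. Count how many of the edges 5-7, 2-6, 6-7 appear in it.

Kruskal's algorithm — process edges by increasing weight (ties by edge label):
5-7 (1): add. Components now {1} {2} {3} {4} {5,7} {6}
2-3 (2): add. Components now {1} {2,3} {4} {5,7} {6}
4-7 (3): add. Components now {1} {2,3} {4,5,7} {6}
5-6 (4): add. Components now {1} {2,3} {4,5,6,7}
1-5 (5): add. Components now {1,4,5,6,7} {2,3}
1-7 (7): skip — 1 and 7 already connected.
6-7 (8): skip — 6 and 7 already connected.
2-7 (9): add. Components now {1,2,3,4,5,6,7}
MST edge set: {5-7, 2-3, 4-7, 5-6, 1-5, 2-7}.
Of the listed edges, {5-7} are in the MST → 1.

1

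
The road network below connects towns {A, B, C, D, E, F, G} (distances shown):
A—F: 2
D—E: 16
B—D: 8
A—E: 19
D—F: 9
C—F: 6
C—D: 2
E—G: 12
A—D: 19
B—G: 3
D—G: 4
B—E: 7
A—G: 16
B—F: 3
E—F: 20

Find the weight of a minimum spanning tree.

21

Prim, starting at C.
Step 1: cheapest edge leaving the tree is C—D (2); add D.
Step 2: cheapest edge leaving the tree is D—G (4); add G.
Step 3: cheapest edge leaving the tree is B—G (3); add B.
Step 4: cheapest edge leaving the tree is B—F (3); add F.
Step 5: cheapest edge leaving the tree is A—F (2); add A.
Step 6: cheapest edge leaving the tree is B—E (7); add E.
MST edges: C—D, D—G, B—G, B—F, A—F, B—E; total weight 2+4+3+3+2+7 = 21.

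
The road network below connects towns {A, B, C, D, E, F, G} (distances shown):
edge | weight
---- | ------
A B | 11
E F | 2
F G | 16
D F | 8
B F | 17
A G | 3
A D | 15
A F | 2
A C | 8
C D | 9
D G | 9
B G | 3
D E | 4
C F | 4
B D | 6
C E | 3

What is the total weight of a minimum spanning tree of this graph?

17

Grow the tree from G using Prim:
Step 1: cheapest edge leaving the tree is A G (3); add A.
Step 2: cheapest edge leaving the tree is A F (2); add F.
Step 3: cheapest edge leaving the tree is E F (2); add E.
Step 4: cheapest edge leaving the tree is B G (3); add B.
Step 5: cheapest edge leaving the tree is C E (3); add C.
Step 6: cheapest edge leaving the tree is D E (4); add D.
MST edges: A G, A F, E F, B G, C E, D E; total weight 3+2+2+3+3+4 = 17.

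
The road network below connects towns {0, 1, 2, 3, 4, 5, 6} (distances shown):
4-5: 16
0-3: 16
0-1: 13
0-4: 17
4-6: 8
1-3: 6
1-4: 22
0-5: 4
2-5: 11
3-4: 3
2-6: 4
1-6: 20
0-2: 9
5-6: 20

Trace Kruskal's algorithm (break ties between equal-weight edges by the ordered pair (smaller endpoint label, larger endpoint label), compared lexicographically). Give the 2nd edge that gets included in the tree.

Kruskal: consider edges lightest-first.
3-4 (3): add — endpoints in different components.
0-5 (4): add — endpoints in different components.
2-6 (4): add — endpoints in different components.
1-3 (6): add — endpoints in different components.
4-6 (8): add — endpoints in different components.
0-2 (9): add — endpoints in different components.
The 2nd edge added is 0-5.

0-5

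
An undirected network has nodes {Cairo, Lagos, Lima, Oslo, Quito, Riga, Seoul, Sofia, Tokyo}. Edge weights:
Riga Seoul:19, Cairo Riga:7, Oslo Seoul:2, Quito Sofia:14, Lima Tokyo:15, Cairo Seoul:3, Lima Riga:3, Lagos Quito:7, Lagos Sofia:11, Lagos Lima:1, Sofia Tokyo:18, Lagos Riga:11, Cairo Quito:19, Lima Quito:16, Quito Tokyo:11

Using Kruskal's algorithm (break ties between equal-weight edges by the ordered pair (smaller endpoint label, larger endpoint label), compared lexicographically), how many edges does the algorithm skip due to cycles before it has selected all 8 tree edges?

Kruskal's algorithm — process edges by increasing weight (ties by edge label):
Lagos Lima (1): add — endpoints in different components.
Oslo Seoul (2): add — endpoints in different components.
Cairo Seoul (3): add — endpoints in different components.
Lima Riga (3): add — endpoints in different components.
Cairo Riga (7): add — endpoints in different components.
Lagos Quito (7): add — endpoints in different components.
Lagos Riga (11): skip — Riga and Lagos already connected.
Lagos Sofia (11): add — endpoints in different components.
Quito Tokyo (11): add — endpoints in different components.
Edges rejected before the tree was complete: 1.

1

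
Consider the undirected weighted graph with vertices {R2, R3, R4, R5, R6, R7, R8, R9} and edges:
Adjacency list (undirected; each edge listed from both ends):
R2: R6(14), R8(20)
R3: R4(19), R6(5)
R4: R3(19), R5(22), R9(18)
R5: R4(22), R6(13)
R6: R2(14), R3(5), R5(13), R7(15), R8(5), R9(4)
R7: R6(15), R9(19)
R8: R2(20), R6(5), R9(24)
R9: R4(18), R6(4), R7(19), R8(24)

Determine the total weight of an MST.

74

Prim, starting at R7.
Step 1: cheapest edge leaving the tree is R6–R7 (15); add R6.
Step 2: cheapest edge leaving the tree is R6–R9 (4); add R9.
Step 3: cheapest edge leaving the tree is R3–R6 (5); add R3.
Step 4: cheapest edge leaving the tree is R6–R8 (5); add R8.
Step 5: cheapest edge leaving the tree is R5–R6 (13); add R5.
Step 6: cheapest edge leaving the tree is R2–R6 (14); add R2.
Step 7: cheapest edge leaving the tree is R4–R9 (18); add R4.
MST edges: R6–R7, R6–R9, R3–R6, R6–R8, R5–R6, R2–R6, R4–R9; total weight 15+4+5+5+13+14+18 = 74.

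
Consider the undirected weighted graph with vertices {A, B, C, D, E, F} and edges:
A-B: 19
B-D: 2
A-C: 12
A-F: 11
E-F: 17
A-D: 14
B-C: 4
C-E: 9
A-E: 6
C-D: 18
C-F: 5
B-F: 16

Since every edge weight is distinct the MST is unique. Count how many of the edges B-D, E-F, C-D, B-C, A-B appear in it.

Sort edges by weight, then run Kruskal:
B-D (2): add — endpoints in different components.
B-C (4): add — endpoints in different components.
C-F (5): add — endpoints in different components.
A-E (6): add — endpoints in different components.
C-E (9): add — endpoints in different components.
MST edge set: {B-D, B-C, C-F, A-E, C-E}.
Of the listed edges, {B-D, B-C} are in the MST → 2.

2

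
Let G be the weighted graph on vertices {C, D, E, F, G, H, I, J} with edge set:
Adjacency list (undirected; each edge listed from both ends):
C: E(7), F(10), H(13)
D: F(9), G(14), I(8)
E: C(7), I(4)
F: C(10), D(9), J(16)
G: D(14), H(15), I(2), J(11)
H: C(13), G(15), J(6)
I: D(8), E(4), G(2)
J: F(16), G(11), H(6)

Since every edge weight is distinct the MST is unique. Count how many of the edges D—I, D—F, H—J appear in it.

3

Sort edges by weight, then run Kruskal:
G—I (2): add — endpoints in different components.
E—I (4): add — endpoints in different components.
H—J (6): add — endpoints in different components.
C—E (7): add — endpoints in different components.
D—I (8): add — endpoints in different components.
D—F (9): add — endpoints in different components.
C—F (10): skip — C and F already connected.
G—J (11): add — endpoints in different components.
MST edge set: {G—I, E—I, H—J, C—E, D—I, D—F, G—J}.
Of the listed edges, {D—I, D—F, H—J} are in the MST → 3.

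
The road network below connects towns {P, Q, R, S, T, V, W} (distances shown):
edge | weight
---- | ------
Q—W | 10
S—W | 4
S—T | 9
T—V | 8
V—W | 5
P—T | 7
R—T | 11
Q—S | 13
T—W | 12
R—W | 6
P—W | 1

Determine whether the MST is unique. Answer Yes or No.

Kruskal: consider edges lightest-first.
P—W (1): add. Components now {T} {R} {V} {P,W} {Q} {S}
S—W (4): add. Components now {T} {R} {V} {P,S,W} {Q}
V—W (5): add. Components now {T} {R} {P,S,V,W} {Q}
R—W (6): add. Components now {T} {P,R,S,V,W} {Q}
P—T (7): add. Components now {P,R,S,T,V,W} {Q}
T—V (8): skip — T and V already connected.
S—T (9): skip — T and S already connected.
Q—W (10): add. Components now {P,Q,R,S,T,V,W}
Every non-tree edge has weight strictly greater than the heaviest edge on the tree path between its endpoints, so the MST is unique.

Yes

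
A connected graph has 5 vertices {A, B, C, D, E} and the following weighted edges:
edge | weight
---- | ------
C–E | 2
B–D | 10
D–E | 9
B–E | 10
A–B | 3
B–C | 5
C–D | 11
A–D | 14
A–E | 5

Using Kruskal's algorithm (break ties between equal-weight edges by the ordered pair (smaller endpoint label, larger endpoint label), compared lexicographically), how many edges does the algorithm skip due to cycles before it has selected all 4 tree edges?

1

Kruskal's algorithm — process edges by increasing weight (ties by edge label):
C–E (2): add — endpoints in different components.
A–B (3): add — endpoints in different components.
A–E (5): add — endpoints in different components.
B–C (5): skip — B and C already connected.
D–E (9): add — endpoints in different components.
Edges rejected before the tree was complete: 1.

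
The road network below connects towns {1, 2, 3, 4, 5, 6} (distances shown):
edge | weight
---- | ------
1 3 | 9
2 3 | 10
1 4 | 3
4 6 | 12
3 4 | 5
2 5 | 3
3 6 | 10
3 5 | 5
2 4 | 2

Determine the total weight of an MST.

23

Prim's algorithm from 3:
Step 1: cheapest edge leaving the tree is 3 4 (5); add 4.
Step 2: cheapest edge leaving the tree is 2 4 (2); add 2.
Step 3: cheapest edge leaving the tree is 1 4 (3); add 1.
Step 4: cheapest edge leaving the tree is 2 5 (3); add 5.
Step 5: cheapest edge leaving the tree is 3 6 (10); add 6.
MST edges: 3 4, 2 4, 1 4, 2 5, 3 6; total weight 5+2+3+3+10 = 23.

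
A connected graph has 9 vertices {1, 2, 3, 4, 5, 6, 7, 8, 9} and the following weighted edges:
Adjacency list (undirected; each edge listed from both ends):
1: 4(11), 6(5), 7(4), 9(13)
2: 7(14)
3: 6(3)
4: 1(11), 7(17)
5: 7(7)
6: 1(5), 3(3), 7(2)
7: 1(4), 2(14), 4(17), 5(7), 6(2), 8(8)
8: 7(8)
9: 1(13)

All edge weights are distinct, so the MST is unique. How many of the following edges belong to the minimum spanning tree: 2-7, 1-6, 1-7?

Kruskal: consider edges lightest-first.
6-7 (2): add — endpoints in different components.
3-6 (3): add — endpoints in different components.
1-7 (4): add — endpoints in different components.
1-6 (5): skip — 1 and 6 already connected.
5-7 (7): add — endpoints in different components.
7-8 (8): add — endpoints in different components.
1-4 (11): add — endpoints in different components.
1-9 (13): add — endpoints in different components.
2-7 (14): add — endpoints in different components.
MST edge set: {6-7, 3-6, 1-7, 5-7, 7-8, 1-4, 1-9, 2-7}.
Of the listed edges, {2-7, 1-7} are in the MST → 2.

2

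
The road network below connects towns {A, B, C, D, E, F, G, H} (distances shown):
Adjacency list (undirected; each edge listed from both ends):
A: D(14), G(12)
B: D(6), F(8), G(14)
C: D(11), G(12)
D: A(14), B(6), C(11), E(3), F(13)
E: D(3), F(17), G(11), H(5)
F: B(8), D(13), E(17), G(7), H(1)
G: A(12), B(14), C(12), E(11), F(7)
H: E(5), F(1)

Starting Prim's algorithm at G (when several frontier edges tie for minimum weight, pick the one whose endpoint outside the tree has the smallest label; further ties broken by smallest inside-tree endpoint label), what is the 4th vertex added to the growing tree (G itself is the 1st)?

Prim, starting at G.
Step 1: cheapest edge leaving the tree is F-G (7); add F.
Step 2: cheapest edge leaving the tree is F-H (1); add H.
Step 3: cheapest edge leaving the tree is E-H (5); add E.
Step 4: cheapest edge leaving the tree is D-E (3); add D.
Step 5: cheapest edge leaving the tree is B-D (6); add B.
Step 6: cheapest edge leaving the tree is C-D (11); add C.
Step 7: cheapest edge leaving the tree is A-G (12); add A.
Vertex order: G, F, H, E, D, B, C, A. The 4th vertex is E.

E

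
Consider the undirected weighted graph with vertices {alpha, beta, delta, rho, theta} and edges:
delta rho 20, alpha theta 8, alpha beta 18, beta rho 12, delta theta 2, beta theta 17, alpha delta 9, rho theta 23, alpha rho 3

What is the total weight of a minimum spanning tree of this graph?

Sort edges by weight, then run Kruskal:
delta theta (2): add — endpoints in different components.
alpha rho (3): add — endpoints in different components.
alpha theta (8): add — endpoints in different components.
alpha delta (9): skip — delta and alpha already connected.
beta rho (12): add — endpoints in different components.
MST edges: delta theta, alpha rho, alpha theta, beta rho; total weight 2+3+8+12 = 25.

25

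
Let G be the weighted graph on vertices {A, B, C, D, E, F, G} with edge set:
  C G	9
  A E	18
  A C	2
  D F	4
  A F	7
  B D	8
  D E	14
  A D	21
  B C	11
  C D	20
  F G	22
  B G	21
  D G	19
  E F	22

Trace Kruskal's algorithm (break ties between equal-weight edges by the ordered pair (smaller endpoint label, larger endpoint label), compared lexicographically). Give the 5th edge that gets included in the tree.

C-G

Kruskal: consider edges lightest-first.
A C (2): add. Components now {A,C} {B} {D} {E} {F} {G}
D F (4): add. Components now {A,C} {B} {D,F} {E} {G}
A F (7): add. Components now {A,C,D,F} {B} {E} {G}
B D (8): add. Components now {A,B,C,D,F} {E} {G}
C G (9): add. Components now {A,B,C,D,F,G} {E}
B C (11): skip — B and C already connected.
D E (14): add. Components now {A,B,C,D,E,F,G}
The 5th edge added is C G.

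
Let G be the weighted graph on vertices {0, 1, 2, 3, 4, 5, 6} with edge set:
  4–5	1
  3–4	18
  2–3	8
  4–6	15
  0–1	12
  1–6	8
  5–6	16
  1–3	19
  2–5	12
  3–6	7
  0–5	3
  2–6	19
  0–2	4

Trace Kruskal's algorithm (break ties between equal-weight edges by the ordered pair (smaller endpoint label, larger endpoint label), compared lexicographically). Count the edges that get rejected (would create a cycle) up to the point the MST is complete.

Sort edges by weight, then run Kruskal:
4–5 (1): add — endpoints in different components.
0–5 (3): add — endpoints in different components.
0–2 (4): add — endpoints in different components.
3–6 (7): add — endpoints in different components.
1–6 (8): add — endpoints in different components.
2–3 (8): add — endpoints in different components.
Edges rejected before the tree was complete: 0.

0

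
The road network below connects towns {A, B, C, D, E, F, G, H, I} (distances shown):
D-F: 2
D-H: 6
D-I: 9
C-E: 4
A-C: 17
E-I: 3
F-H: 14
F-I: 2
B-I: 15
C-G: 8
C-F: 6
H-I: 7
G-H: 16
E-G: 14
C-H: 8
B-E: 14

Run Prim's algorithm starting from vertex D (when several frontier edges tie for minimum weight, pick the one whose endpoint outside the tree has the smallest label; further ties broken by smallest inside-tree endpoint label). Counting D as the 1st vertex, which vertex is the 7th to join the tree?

G

Prim's algorithm from D:
Step 1: cheapest edge leaving the tree is D-F (2); add F.
Step 2: cheapest edge leaving the tree is F-I (2); add I.
Step 3: cheapest edge leaving the tree is E-I (3); add E.
Step 4: cheapest edge leaving the tree is C-E (4); add C.
Step 5: cheapest edge leaving the tree is D-H (6); add H.
Step 6: cheapest edge leaving the tree is C-G (8); add G.
Step 7: cheapest edge leaving the tree is B-E (14); add B.
Step 8: cheapest edge leaving the tree is A-C (17); add A.
Vertex order: D, F, I, E, C, H, G, B, A. The 7th vertex is G.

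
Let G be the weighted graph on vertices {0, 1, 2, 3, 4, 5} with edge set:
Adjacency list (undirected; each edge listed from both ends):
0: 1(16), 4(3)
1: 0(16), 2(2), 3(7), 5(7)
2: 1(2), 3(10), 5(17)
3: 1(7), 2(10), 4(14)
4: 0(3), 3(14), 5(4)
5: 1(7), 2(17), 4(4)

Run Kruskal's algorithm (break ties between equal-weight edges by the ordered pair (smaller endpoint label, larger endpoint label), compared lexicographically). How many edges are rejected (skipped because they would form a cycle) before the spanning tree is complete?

Kruskal's algorithm — process edges by increasing weight (ties by edge label):
1-2 (2): add — endpoints in different components.
0-4 (3): add — endpoints in different components.
4-5 (4): add — endpoints in different components.
1-3 (7): add — endpoints in different components.
1-5 (7): add — endpoints in different components.
Edges rejected before the tree was complete: 0.

0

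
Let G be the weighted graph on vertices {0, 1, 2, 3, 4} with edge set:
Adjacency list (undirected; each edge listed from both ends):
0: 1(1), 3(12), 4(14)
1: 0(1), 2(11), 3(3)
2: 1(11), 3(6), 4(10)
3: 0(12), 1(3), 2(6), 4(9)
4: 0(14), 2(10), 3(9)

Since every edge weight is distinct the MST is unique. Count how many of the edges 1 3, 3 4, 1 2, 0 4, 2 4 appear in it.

Sort edges by weight, then run Kruskal:
0 1 (1): add — endpoints in different components.
1 3 (3): add — endpoints in different components.
2 3 (6): add — endpoints in different components.
3 4 (9): add — endpoints in different components.
MST edge set: {0 1, 1 3, 2 3, 3 4}.
Of the listed edges, {1 3, 3 4} are in the MST → 2.

2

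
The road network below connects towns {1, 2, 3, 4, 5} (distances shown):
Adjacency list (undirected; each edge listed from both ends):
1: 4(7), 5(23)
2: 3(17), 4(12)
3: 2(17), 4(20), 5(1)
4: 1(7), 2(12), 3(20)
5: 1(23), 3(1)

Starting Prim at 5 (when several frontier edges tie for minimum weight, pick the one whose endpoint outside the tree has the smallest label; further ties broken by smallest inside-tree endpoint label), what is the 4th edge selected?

1-4

Grow the tree from 5 using Prim:
Step 1: frontier [3—5 1, 1—5 23] → take 3—5 (1); add 3.
Step 2: frontier [2—3 17, 3—4 20, 1—5 23] → take 2—3 (17); add 2.
Step 3: frontier [2—4 12, 3—4 20, 1—5 23] → take 2—4 (12); add 4.
Step 4: frontier [1—4 7, 1—5 23] → take 1—4 (7); add 1.
The 4th edge added is 1—4.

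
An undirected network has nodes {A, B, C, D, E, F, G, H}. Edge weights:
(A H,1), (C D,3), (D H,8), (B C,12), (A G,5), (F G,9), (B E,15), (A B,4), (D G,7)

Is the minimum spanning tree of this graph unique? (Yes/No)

Yes

Kruskal's algorithm — process edges by increasing weight (ties by edge label):
A H (1): add — endpoints in different components.
C D (3): add — endpoints in different components.
A B (4): add — endpoints in different components.
A G (5): add — endpoints in different components.
D G (7): add — endpoints in different components.
D H (8): skip — D and H already connected.
F G (9): add — endpoints in different components.
B C (12): skip — B and C already connected.
B E (15): add — endpoints in different components.
Every non-tree edge has weight strictly greater than the heaviest edge on the tree path between its endpoints, so the MST is unique.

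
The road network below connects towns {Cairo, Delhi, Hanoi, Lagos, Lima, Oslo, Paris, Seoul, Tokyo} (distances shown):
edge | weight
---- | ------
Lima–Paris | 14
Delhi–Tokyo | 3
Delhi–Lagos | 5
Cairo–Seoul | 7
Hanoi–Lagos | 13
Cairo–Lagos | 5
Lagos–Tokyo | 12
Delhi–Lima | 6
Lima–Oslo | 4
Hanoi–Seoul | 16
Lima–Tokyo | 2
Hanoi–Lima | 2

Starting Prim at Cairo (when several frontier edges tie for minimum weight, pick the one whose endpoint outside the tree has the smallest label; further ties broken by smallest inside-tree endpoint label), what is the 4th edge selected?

Lima-Tokyo

Grow the tree from Cairo using Prim:
Step 1: frontier [Cairo–Lagos 5, Cairo–Seoul 7] → take Cairo–Lagos (5); add Lagos.
Step 2: frontier [Cairo–Seoul 7, Delhi–Lagos 5, Lagos–Tokyo 12, Hanoi–Lagos 13] → take Delhi–Lagos (5); add Delhi.
Step 3: frontier [Cairo–Seoul 7, Delhi–Tokyo 3, Delhi–Lima 6, Lagos–Tokyo 12, Hanoi–Lagos 13] → take Delhi–Tokyo (3); add Tokyo.
Step 4: frontier [Cairo–Seoul 7, Delhi–Lima 6, Hanoi–Lagos 13, Lima–Tokyo 2] → take Lima–Tokyo (2); add Lima.
Step 5: frontier [Cairo–Seoul 7, Hanoi–Lagos 13, Hanoi–Lima 2, Lima–Oslo 4, Lima–Paris 14] → take Hanoi–Lima (2); add Hanoi.
Step 6: frontier [Cairo–Seoul 7, Hanoi–Seoul 16, Lima–Oslo 4, Lima–Paris 14] → take Lima–Oslo (4); add Oslo.
Step 7: frontier [Cairo–Seoul 7, Hanoi–Seoul 16, Lima–Paris 14] → take Cairo–Seoul (7); add Seoul.
Step 8: frontier [Lima–Paris 14] → take Lima–Paris (14); add Paris.
The 4th edge added is Lima–Tokyo.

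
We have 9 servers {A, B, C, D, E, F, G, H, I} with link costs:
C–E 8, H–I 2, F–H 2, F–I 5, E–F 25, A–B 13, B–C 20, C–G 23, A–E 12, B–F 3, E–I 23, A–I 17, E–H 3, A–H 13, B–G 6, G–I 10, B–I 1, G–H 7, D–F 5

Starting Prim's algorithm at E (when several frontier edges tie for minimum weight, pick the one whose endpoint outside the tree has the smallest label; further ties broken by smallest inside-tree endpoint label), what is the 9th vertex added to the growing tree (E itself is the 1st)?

Prim, starting at E.
Step 1: cheapest edge leaving the tree is E–H (3); add H.
Step 2: cheapest edge leaving the tree is F–H (2); add F.
Step 3: cheapest edge leaving the tree is H–I (2); add I.
Step 4: cheapest edge leaving the tree is B–I (1); add B.
Step 5: cheapest edge leaving the tree is D–F (5); add D.
Step 6: cheapest edge leaving the tree is B–G (6); add G.
Step 7: cheapest edge leaving the tree is C–E (8); add C.
Step 8: cheapest edge leaving the tree is A–E (12); add A.
Vertex order: E, H, F, I, B, D, G, C, A. The 9th vertex is A.

A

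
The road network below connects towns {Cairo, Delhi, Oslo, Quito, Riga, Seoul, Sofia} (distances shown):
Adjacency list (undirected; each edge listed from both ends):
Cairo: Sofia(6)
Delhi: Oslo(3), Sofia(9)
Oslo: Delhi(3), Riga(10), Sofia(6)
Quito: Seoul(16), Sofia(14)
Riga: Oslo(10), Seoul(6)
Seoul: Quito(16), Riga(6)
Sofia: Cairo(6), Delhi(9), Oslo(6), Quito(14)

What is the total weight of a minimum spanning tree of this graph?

Kruskal: consider edges lightest-first.
Delhi-Oslo (3): add — endpoints in different components.
Cairo-Sofia (6): add — endpoints in different components.
Oslo-Sofia (6): add — endpoints in different components.
Riga-Seoul (6): add — endpoints in different components.
Delhi-Sofia (9): skip — Delhi and Sofia already connected.
Oslo-Riga (10): add — endpoints in different components.
Quito-Sofia (14): add — endpoints in different components.
MST edges: Delhi-Oslo, Cairo-Sofia, Oslo-Sofia, Riga-Seoul, Oslo-Riga, Quito-Sofia; total weight 3+6+6+6+10+14 = 45.

45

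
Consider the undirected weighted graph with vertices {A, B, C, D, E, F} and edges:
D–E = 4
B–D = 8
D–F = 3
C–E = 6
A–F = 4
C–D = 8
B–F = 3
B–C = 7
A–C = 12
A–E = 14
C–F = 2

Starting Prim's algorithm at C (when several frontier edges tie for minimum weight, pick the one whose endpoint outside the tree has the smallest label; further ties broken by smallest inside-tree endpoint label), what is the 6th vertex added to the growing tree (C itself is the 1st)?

Prim, starting at C.
Step 1: cheapest edge leaving the tree is C–F (2); add F.
Step 2: cheapest edge leaving the tree is B–F (3); add B.
Step 3: cheapest edge leaving the tree is D–F (3); add D.
Step 4: cheapest edge leaving the tree is A–F (4); add A.
Step 5: cheapest edge leaving the tree is D–E (4); add E.
Vertex order: C, F, B, D, A, E. The 6th vertex is E.

E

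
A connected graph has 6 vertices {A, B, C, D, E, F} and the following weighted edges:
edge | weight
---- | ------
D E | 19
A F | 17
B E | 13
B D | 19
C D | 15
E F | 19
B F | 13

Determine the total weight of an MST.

77

Kruskal: consider edges lightest-first.
B E (13): add — endpoints in different components.
B F (13): add — endpoints in different components.
C D (15): add — endpoints in different components.
A F (17): add — endpoints in different components.
B D (19): add — endpoints in different components.
MST edges: B E, B F, C D, A F, B D; total weight 13+13+15+17+19 = 77.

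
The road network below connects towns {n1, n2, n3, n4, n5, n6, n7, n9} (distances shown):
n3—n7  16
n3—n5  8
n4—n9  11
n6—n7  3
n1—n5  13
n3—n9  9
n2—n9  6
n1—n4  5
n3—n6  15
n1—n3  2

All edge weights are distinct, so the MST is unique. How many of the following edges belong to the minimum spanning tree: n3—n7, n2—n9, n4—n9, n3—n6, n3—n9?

3

Kruskal's algorithm — process edges by increasing weight (ties by edge label):
n1—n3 (2): add — endpoints in different components.
n6—n7 (3): add — endpoints in different components.
n1—n4 (5): add — endpoints in different components.
n2—n9 (6): add — endpoints in different components.
n3—n5 (8): add — endpoints in different components.
n3—n9 (9): add — endpoints in different components.
n4—n9 (11): skip — n4 and n9 already connected.
n1—n5 (13): skip — n5 and n1 already connected.
n3—n6 (15): add — endpoints in different components.
MST edge set: {n1—n3, n6—n7, n1—n4, n2—n9, n3—n5, n3—n9, n3—n6}.
Of the listed edges, {n2—n9, n3—n6, n3—n9} are in the MST → 3.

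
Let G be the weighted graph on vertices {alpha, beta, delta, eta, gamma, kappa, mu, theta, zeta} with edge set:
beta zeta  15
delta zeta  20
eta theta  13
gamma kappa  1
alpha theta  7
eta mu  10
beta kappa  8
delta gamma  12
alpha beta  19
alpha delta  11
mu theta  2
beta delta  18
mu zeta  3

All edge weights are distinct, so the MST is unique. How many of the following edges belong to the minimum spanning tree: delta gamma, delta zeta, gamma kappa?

Kruskal's algorithm — process edges by increasing weight (ties by edge label):
gamma kappa (1): add — endpoints in different components.
mu theta (2): add — endpoints in different components.
mu zeta (3): add — endpoints in different components.
alpha theta (7): add — endpoints in different components.
beta kappa (8): add — endpoints in different components.
eta mu (10): add — endpoints in different components.
alpha delta (11): add — endpoints in different components.
delta gamma (12): add — endpoints in different components.
MST edge set: {gamma kappa, mu theta, mu zeta, alpha theta, beta kappa, eta mu, alpha delta, delta gamma}.
Of the listed edges, {delta gamma, gamma kappa} are in the MST → 2.

2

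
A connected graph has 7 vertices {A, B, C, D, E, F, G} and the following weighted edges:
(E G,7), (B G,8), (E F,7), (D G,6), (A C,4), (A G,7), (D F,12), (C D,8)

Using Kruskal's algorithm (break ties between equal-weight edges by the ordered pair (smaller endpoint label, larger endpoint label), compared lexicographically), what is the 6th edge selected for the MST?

B-G

Kruskal's algorithm — process edges by increasing weight (ties by edge label):
A C (4): add — endpoints in different components.
D G (6): add — endpoints in different components.
A G (7): add — endpoints in different components.
E F (7): add — endpoints in different components.
E G (7): add — endpoints in different components.
B G (8): add — endpoints in different components.
The 6th edge added is B G.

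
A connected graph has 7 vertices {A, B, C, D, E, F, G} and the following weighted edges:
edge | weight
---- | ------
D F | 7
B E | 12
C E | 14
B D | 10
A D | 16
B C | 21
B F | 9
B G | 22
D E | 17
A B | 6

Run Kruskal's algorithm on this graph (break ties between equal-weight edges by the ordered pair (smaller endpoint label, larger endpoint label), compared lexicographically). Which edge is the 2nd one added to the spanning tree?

D-F

Kruskal's algorithm — process edges by increasing weight (ties by edge label):
A B (6): add. Components now {A,B} {C} {D} {E} {F} {G}
D F (7): add. Components now {A,B} {C} {D,F} {E} {G}
B F (9): add. Components now {A,B,D,F} {C} {E} {G}
B D (10): skip — B and D already connected.
B E (12): add. Components now {A,B,D,E,F} {C} {G}
C E (14): add. Components now {A,B,C,D,E,F} {G}
A D (16): skip — A and D already connected.
D E (17): skip — D and E already connected.
B C (21): skip — B and C already connected.
B G (22): add. Components now {A,B,C,D,E,F,G}
The 2nd edge added is D F.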